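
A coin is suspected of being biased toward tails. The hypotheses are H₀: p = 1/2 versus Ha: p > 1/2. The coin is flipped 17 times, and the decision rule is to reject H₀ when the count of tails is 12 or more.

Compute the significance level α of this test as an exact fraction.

4701/65536

Under H₀, S ~ Binomial(17, 1/2), and α = P(S ≥ 12).
That's C(17,12) + C(17,13) + C(17,14) + C(17,15) + C(17,16) + C(17,17) over 2^17, i.e. (6188 + 2380 + 680 + 136 + 17 + 1)/131072 = 9402/131072 = 4701/65536.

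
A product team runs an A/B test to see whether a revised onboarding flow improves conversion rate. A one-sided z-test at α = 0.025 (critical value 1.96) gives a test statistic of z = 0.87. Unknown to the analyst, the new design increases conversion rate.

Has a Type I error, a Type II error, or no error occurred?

Type II error

The conventional null hypothesis is that the new design has no effect on conversion rate.
Since z = 0.87 ≤ z* = 1.96, H₀ is not rejected.
H₀ is false (actually the new design increases conversion rate).
Failing to reject a false H₀ is a Type II error.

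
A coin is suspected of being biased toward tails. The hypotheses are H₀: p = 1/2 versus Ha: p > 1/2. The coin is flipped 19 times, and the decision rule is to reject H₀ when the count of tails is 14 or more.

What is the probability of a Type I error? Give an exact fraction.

The Type I error probability is α = P(S ≥ 14) computed under H₀, where S ~ Binomial(19, 1/2).
That's C(19,14) + C(19,15) + C(19,16) + C(19,17) + C(19,18) + C(19,19) over 2^19, i.e. (11628 + 3876 + 969 + 171 + 19 + 1)/524288 = 16664/524288 = 2083/65536.

2083/65536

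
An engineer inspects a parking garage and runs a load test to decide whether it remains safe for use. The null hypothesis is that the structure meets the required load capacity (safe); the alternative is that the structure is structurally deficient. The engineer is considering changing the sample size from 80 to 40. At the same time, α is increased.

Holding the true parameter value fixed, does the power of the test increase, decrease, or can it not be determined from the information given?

Cannot be determined from the information given.

The first change alone would make β increase; the second alone would make β decrease. Which effect dominates depends on the magnitudes, which are not given.
Since power = 1 − β, the effect on power is likewise indeterminate.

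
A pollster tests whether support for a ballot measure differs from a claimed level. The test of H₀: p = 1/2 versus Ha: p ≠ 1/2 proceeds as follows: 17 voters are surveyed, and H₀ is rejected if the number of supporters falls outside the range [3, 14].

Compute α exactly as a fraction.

77/32768

The significance level is the null-hypothesis probability of the rejection region {≤2} ∪ {≥15}.
By symmetry, α = 2·P(S ≤ 2) = 2·(1 + 17 + 136)/131072 = 308/131072 = 77/32768.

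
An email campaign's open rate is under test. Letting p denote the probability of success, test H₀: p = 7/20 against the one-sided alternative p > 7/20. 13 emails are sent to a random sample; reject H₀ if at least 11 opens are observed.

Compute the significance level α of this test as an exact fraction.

α = P(reject H₀ | H₀ true) = P(Y ≥ 11 | p = 7/20), with Y ~ Binomial(13, 7/20).
Summing C(13,j)(7/20)^j(13/20)^{13−j} for j = 11,…,13 gives 14250593836801/40960000000000000.

14250593836801/40960000000000000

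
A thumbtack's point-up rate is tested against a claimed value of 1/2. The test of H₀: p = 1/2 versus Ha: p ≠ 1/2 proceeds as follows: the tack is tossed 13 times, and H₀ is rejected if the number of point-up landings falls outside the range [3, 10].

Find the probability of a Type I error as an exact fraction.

23/1024

The significance level is the null-hypothesis probability of the rejection region {≤2} ∪ {≥11}.
The two tails are symmetric, so α = 2·(1 + 13 + 78)/2^13 = 184/8192 = 23/1024.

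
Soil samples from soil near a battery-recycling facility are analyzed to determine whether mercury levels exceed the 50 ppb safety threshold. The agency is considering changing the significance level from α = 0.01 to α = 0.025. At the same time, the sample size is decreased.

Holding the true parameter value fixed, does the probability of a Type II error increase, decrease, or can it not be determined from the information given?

The first change alone would make β decrease; the second alone would make β increase. Which effect dominates depends on the magnitudes, which are not given.

Cannot be determined from the information given.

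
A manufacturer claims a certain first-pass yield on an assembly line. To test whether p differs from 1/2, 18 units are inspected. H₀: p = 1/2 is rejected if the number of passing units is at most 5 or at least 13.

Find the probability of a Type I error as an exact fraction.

1577/16384

Under H₀, X ~ Binomial(18, 1/2); α is the probability of landing in either tail, P(X ≤ 5) + P(X ≥ 13).
The two tails are symmetric, so α = 2·(1 + 18 + 153 + 816 + 3060 + 8568)/2^18 = 25232/262144 = 1577/16384.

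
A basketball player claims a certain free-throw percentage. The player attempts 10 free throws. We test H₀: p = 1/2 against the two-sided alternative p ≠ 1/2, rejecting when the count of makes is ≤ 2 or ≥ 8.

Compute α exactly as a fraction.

7/64

Under H₀, X ~ Binomial(10, 1/2); α is the probability of landing in either tail, P(X ≤ 2) + P(X ≥ 8).
By symmetry, α = 2·P(X ≤ 2) = 2·(1 + 10 + 45)/1024 = 112/1024 = 7/64.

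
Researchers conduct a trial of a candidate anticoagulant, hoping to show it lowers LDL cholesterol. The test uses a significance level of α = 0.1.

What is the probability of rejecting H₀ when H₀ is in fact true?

The significance level α is, by definition, the probability of a Type I error — P(reject H₀ | H₀ true).

0.1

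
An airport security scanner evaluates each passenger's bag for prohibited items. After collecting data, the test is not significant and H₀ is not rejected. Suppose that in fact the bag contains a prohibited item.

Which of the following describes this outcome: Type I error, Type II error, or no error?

Type II error

The conventional null hypothesis here is that the bag contains no prohibited items.
H₀ was not rejected, but H₀ is actually false.
Failing to reject a false null hypothesis is a Type II error (false negative).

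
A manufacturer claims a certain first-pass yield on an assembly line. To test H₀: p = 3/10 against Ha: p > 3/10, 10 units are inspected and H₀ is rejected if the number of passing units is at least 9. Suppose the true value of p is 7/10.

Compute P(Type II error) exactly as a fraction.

β = P(fail to reject H₀ | Ha true) = P(X ≤ 8 | p = 7/10), X ~ Binomial(10, 7/10).
Adding the binomial probabilities P(X=0)+…+P(X=8) at p = 7/10 gives 8506916541/10000000000.

8506916541/10000000000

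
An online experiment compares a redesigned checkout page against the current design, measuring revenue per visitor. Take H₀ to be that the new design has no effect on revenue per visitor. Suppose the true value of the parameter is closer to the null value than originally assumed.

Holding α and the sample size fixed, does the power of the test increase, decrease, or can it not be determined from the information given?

When the true parameter is near the null value, the test has a harder time distinguishing Ha from H₀.
Since power = 1 − β and β increases, power decreases.

It decreases.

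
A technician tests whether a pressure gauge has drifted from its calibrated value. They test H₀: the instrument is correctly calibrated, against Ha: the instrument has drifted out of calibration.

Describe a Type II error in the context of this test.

A Type II error would mean concluding that the instrument is correctly calibrated (or at least failing to establish that the instrument has drifted out of calibration) when in fact the instrument has drifted out of calibration.

A Type II error is failing to reject H₀ when H₀ is false.
Here that means leaving the instrument in service when actually the instrument has drifted out of calibration.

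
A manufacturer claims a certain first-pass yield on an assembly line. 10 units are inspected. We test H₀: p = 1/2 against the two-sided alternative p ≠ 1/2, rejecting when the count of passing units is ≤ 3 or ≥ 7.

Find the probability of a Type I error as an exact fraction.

α = P(K ≤ 3 or K ≥ 7 | p = 1/2), K ~ Binomial(10, 1/2).
Each tail has probability (1 + 10 + 45 + 120)/1024; doubling gives α = 352/1024 = 11/32.

11/32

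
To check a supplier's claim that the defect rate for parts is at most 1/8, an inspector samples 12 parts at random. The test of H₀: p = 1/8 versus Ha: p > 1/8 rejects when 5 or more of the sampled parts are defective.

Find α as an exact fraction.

The significance level is the probability, assuming p = 1/8, of seeing 5 or more defectives in 12 draws.
α = 1 − P(Y ≤ 4) = 1 − 33971972293/34359738368 = 387766075/34359738368.

387766075/34359738368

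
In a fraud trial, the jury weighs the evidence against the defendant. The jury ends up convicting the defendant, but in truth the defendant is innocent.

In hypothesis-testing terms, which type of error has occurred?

Type I error

The null hypothesis here is that the defendant is innocent.
'Convicting the defendant' corresponds to rejecting H₀.
H₀ was rejected but H₀ is true — a Type I error (false positive).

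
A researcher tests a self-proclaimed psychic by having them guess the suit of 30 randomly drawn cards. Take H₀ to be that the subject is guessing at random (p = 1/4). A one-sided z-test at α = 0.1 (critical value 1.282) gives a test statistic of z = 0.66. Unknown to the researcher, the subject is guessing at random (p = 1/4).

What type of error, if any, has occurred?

No error — this is a correct decision.

Since z = 0.66 ≤ z* = 1.282, H₀ is not rejected.
H₀ is true (actually the subject is guessing at random (p = 1/4)).
The decision matches the true state — no error.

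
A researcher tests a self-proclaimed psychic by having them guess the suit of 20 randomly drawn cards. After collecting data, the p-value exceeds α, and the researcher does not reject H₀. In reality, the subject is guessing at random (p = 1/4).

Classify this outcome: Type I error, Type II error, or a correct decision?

The conventional null hypothesis here is that the subject is guessing at random (p = 1/4).
The test retained a true H₀ — the decision matches the true state.

Neither — the decision is correct.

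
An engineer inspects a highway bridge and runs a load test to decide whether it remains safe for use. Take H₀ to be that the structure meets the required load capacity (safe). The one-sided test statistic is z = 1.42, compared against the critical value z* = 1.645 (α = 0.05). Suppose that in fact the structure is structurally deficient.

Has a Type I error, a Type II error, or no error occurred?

Since z = 1.42 ≤ z* = 1.645, H₀ is not rejected.
H₀ is false (actually the structure is structurally deficient).
Failing to reject a false H₀ is a Type II error.

Type II error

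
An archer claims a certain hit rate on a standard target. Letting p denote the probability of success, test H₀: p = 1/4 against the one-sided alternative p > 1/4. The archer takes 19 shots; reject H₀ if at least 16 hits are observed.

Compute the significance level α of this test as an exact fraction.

Under H₀, S ~ Binomial(19, 1/4), and α = P(S ≥ 16).
P(S ≥ 16) = Σ_{j=16}^{19} C(19,j)·(1/4)^j·(3/4)^{19-j} = 1735/17179869184.

1735/17179869184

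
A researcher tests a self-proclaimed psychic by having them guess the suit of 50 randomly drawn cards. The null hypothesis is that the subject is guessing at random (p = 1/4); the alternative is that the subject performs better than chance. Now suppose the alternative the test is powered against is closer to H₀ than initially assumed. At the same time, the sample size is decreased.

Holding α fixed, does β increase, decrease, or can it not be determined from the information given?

It increases.

When the true parameter is near the null value, the test has a harder time distinguishing Ha from H₀. With less data the test statistic is noisier; under Ha, more outcomes land inside the acceptance region. Both changes push β in the same direction.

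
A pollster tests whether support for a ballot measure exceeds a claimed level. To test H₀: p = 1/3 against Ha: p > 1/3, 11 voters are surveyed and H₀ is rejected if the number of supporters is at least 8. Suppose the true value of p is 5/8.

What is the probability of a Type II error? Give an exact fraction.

Under the alternative p = 5/8, S ~ Binomial(11, 5/8); β is the probability the test does not reject, P(S < 8).
Equivalently, β = 1 − P(S ≥ 8) = 688976199/1073741824.

688976199/1073741824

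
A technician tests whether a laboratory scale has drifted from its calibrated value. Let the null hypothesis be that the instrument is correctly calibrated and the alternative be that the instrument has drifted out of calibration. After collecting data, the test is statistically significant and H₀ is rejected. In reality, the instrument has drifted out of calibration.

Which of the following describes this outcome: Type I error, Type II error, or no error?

The test rejected a false H₀ — the decision matches the true state.

Neither — the decision is correct.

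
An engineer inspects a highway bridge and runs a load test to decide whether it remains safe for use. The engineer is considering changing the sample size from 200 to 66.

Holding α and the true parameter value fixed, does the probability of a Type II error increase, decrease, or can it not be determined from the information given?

Reducing n widens both sampling distributions, so the test has less ability to distinguish Ha from H₀.

It increases.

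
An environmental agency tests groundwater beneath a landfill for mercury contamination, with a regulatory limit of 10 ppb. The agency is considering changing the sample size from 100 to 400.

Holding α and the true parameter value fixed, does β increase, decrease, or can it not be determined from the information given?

More data shrinks sampling variability; the test statistic under Ha concentrates further from the null value, making rejection more likely.

It decreases.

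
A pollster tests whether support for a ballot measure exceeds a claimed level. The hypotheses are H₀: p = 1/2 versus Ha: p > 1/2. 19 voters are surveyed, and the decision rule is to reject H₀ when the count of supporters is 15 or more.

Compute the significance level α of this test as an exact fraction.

Under H₀, K ~ Binomial(19, 1/2), and α = P(K ≥ 15).
Summing the upper tail: (3876 + 969 + 171 + 19 + 1) / 2^19 = 5036/524288 = 1259/131072.

1259/131072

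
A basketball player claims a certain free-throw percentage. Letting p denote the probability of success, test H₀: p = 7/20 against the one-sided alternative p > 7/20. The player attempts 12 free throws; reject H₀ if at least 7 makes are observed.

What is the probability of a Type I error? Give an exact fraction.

173326469368969/2048000000000000

Under H₀, K ~ Binomial(12, 7/20), and α = P(K ≥ 7).
Adding the binomial terms for j = 7 through 12 with p = 7/20 yields 173326469368969/2048000000000000.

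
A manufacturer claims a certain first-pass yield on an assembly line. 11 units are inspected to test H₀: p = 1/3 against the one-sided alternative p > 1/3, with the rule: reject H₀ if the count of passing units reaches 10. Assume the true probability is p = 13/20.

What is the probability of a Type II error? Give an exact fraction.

19239273573359/20480000000000

A Type II error is failing to reject when Ha holds: with p = 13/20, β = P(S ≤ 9).
Adding the binomial probabilities P(S=0)+…+P(S=9) at p = 13/20 gives 19239273573359/20480000000000.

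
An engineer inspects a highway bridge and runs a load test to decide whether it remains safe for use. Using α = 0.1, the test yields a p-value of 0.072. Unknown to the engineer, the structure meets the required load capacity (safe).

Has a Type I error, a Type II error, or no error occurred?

Type I error

The conventional null hypothesis is that the structure meets the required load capacity (safe).
Since p = 0.072 < α = 0.1, H₀ is rejected.
H₀ is true (actually the structure meets the required load capacity (safe)).
Rejecting a true H₀ is a Type I error.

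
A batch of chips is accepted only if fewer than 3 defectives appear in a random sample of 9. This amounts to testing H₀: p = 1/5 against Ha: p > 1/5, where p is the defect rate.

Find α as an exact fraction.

α = P(reject H₀ | H₀ true) = P(X ≥ 3 | p = 1/5), X ~ Binomial(9, 1/5).
Via the complement, α = 1 − Σ_{j=0}^{2} C(9,j)(1/5)^j(4/5)^{9-j} = 511333/1953125.

511333/1953125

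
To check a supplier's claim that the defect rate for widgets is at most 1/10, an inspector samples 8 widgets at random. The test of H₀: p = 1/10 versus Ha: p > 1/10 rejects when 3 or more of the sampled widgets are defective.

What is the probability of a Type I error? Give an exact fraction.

3809179/100000000

α = P(reject H₀ | H₀ true) = P(K ≥ 3 | p = 1/10), K ~ Binomial(8, 1/10).
Computing the lower-tail complement: 1 − 96190821/100000000 = 3809179/100000000.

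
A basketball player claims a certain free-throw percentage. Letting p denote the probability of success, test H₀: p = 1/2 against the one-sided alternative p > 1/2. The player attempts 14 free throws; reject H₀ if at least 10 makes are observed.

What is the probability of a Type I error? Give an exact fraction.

α = P(reject H₀ | H₀ true) = P(Y ≥ 10 | p = 1/2), with Y ~ Binomial(14, 1/2).
That's C(14,10) + C(14,11) + C(14,12) + C(14,13) + C(14,14) over 2^14, i.e. (1001 + 364 + 91 + 14 + 1)/16384 = 1471/16384.

1471/16384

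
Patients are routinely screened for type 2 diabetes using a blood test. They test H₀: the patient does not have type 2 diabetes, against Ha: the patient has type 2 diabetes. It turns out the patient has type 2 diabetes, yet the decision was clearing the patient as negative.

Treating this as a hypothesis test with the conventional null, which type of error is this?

'Clearing the patient as negative' corresponds to failing to reject H₀.
H₀ was not rejected but H₀ is false — a Type II error (false negative).

Type II error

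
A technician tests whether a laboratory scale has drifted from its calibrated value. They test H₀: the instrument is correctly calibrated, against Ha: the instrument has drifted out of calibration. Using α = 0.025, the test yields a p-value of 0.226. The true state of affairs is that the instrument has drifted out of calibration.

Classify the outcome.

Type II error

Since p = 0.226 ≥ α = 0.025, H₀ is not rejected.
H₀ is false (actually the instrument has drifted out of calibration).
Failing to reject a false H₀ is a Type II error.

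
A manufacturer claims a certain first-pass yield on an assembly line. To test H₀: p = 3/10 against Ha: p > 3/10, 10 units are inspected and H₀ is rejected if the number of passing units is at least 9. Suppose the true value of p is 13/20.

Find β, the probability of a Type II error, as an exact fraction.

Under the alternative p = 13/20, S ~ Binomial(10, 13/20); β is the probability the test does not reject, P(S < 9).
Summing C(10,j)·(13/20)^j·(7/20)^{10-j} for j = 0..8 gives 9359826552041/10240000000000.

9359826552041/10240000000000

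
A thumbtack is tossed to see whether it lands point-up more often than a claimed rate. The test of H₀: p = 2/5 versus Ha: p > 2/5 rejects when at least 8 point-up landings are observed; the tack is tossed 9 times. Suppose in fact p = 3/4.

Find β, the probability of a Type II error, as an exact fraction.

Under the alternative p = 3/4, S ~ Binomial(9, 3/4); β is the probability the test does not reject, P(S < 8).
Adding the binomial probabilities P(S=0)+…+P(S=7) at p = 3/4 gives 45853/65536.

45853/65536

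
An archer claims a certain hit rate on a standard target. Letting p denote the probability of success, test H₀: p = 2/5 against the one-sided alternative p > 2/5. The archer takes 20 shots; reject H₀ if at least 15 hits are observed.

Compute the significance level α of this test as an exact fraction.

153686966272/95367431640625

Under H₀, K ~ Binomial(20, 2/5), and α = P(K ≥ 15).
Adding the binomial terms for j = 15 through 20 with p = 2/5 yields 153686966272/95367431640625.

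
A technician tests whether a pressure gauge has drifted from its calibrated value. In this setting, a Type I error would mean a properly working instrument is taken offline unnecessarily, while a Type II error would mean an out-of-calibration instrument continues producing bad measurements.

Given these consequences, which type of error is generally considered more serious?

The Type II consequence (an out-of-calibration instrument continues producing bad measurements) is more severe than the Type I consequence (a properly working instrument is taken offline unnecessarily).

Type II error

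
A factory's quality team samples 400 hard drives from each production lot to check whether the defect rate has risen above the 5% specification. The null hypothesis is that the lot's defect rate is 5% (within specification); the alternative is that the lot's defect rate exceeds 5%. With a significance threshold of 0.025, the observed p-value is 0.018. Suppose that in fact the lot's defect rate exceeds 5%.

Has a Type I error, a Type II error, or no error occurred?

Since p = 0.018 < α = 0.025, H₀ is rejected.
H₀ is false (actually the lot's defect rate exceeds 5%).
The decision matches the true state — no error.

No error (correct decision).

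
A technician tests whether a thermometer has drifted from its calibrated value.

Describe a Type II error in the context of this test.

A Type II error would mean concluding that the instrument is correctly calibrated (or at least failing to establish that the instrument has drifted out of calibration) when in fact the instrument has drifted out of calibration.

With the conventional null hypothesis that the instrument is correctly calibrated:
A Type II error is failing to reject H₀ when H₀ is false.
Here that means leaving the instrument in service when actually the instrument has drifted out of calibration.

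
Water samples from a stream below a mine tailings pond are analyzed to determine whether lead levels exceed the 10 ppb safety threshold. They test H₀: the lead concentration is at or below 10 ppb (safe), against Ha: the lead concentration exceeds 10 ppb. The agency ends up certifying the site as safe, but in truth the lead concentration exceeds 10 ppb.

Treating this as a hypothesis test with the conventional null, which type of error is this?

Type II error

'Certifying the site as safe' corresponds to failing to reject H₀.
H₀ was not rejected but H₀ is false — a Type II error (false negative).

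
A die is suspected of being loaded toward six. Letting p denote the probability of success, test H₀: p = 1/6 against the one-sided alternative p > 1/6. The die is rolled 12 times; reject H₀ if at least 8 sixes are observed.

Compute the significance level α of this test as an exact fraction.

56431/362797056

The Type I error probability is α = P(S ≥ 8) computed under H₀, where S ~ Binomial(12, 1/6).
Summing C(12,j)(1/6)^j(5/6)^{12−j} for j = 8,…,12 gives 56431/362797056.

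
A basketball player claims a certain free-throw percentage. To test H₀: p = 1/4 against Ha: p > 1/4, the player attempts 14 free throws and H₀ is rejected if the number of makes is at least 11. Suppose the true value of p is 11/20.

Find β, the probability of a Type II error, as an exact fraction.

β = P(fail to reject H₀ | Ha true) = P(S ≤ 10 | p = 11/20), S ~ Binomial(14, 11/20).
Equivalently, β = 1 − P(S ≥ 11) = 767413934602409223/819200000000000000.

767413934602409223/819200000000000000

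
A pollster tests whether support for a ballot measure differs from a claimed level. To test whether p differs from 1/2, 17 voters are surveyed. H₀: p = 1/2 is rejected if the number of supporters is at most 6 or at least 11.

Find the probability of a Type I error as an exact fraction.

α = P(X ≤ 6 or X ≥ 11 | p = 1/2), X ~ Binomial(17, 1/2).
By symmetry, α = 2·P(X ≤ 6) = 2·(1 + 17 + 136 + 680 + 2380 + 6188 + 12376)/131072 = 43556/131072 = 10889/32768.

10889/32768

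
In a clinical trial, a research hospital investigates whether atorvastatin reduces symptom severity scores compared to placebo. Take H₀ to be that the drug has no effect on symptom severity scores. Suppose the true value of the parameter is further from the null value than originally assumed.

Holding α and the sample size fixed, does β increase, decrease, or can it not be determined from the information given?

A larger true effect moves the Ha sampling distribution further from the H₀ critical value, making rejection more likely when Ha is true.

It decreases.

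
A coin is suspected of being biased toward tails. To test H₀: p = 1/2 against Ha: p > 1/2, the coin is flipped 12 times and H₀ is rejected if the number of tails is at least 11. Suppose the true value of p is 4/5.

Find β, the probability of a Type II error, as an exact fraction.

177031761/244140625

A Type II error is failing to reject when Ha holds: with p = 4/5, β = P(Y ≤ 10).
Equivalently, β = 1 − P(Y ≥ 11) = 177031761/244140625.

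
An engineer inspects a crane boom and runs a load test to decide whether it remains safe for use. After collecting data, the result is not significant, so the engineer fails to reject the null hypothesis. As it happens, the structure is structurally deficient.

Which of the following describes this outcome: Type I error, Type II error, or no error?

The conventional null hypothesis here is that the structure meets the required load capacity (safe).
H₀ was not rejected, but H₀ is actually false.
Failing to reject a false null hypothesis is a Type II error (false negative).

Type II error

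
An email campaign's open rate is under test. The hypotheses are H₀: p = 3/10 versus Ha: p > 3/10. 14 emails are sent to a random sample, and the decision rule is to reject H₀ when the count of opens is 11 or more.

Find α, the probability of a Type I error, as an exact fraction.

12323939643/50000000000000

α = P(reject H₀ | H₀ true) = P(X ≥ 11 | p = 3/10), with X ~ Binomial(14, 3/10).
Summing C(14,j)(3/10)^j(7/10)^{14−j} for j = 11,…,14 gives 12323939643/50000000000000.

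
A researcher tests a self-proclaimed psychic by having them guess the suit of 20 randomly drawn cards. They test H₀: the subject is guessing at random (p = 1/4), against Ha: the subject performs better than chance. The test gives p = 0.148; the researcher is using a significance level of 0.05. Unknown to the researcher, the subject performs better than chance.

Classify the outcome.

Type II error

Since p = 0.148 ≥ α = 0.05, H₀ is not rejected.
H₀ is false (actually the subject performs better than chance).
Failing to reject a false H₀ is a Type II error.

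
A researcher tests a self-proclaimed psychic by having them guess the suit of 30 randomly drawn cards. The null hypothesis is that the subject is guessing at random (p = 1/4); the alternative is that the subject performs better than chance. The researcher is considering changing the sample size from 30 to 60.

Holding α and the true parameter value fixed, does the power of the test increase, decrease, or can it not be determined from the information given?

A larger sample reduces the standard error, pulling the sampling distribution under Ha further from the non-rejection region.
Since power = 1 − β and β decreases, power increases.

It increases.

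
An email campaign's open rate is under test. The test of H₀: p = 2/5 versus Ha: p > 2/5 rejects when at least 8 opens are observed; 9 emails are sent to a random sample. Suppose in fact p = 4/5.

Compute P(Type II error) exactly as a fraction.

1101157/1953125

Under the alternative p = 4/5, Y ~ Binomial(9, 4/5); β is the probability the test does not reject, P(Y < 8).
Summing C(9,j)·(4/5)^j·(1/5)^{9-j} for j = 0..7 gives 1101157/1953125.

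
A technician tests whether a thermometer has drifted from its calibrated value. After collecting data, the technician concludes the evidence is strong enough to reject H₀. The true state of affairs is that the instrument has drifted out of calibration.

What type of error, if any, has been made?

The conventional null hypothesis here is that the instrument is correctly calibrated.
The test rejected a false H₀ — the decision matches the true state.

Neither — the decision is correct.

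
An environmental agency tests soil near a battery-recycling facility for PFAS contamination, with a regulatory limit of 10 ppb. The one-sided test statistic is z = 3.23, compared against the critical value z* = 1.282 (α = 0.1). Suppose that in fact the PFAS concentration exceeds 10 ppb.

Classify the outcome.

The conventional null hypothesis is that the PFAS concentration is at or below 10 ppb (safe).
Since z = 3.23 > z* = 1.282, H₀ is rejected.
H₀ is false (actually the PFAS concentration exceeds 10 ppb).
The decision matches the true state — no error.

No error — this is a correct decision.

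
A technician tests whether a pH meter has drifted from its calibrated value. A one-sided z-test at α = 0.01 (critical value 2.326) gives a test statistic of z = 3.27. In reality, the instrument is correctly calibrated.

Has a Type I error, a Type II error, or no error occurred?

Type I error

The conventional null hypothesis is that the instrument is correctly calibrated.
Since z = 3.27 > z* = 2.326, H₀ is rejected.
H₀ is true (actually the instrument is correctly calibrated).
Rejecting a true H₀ is a Type I error.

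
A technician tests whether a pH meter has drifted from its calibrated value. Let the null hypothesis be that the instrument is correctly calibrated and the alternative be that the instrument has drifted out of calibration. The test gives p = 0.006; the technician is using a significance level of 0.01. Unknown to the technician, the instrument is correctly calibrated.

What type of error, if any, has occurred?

Type I error

Since p = 0.006 < α = 0.01, H₀ is rejected.
H₀ is true (actually the instrument is correctly calibrated).
Rejecting a true H₀ is a Type I error.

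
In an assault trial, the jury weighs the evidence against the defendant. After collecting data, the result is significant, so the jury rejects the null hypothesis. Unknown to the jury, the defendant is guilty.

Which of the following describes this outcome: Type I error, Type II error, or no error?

Neither — the decision is correct.

The conventional null hypothesis here is that the defendant is innocent.
The test rejected a false H₀ — the decision matches the true state.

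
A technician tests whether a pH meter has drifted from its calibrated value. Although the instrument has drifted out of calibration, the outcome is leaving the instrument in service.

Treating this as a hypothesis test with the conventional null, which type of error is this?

Type II error

The null hypothesis here is that the instrument is correctly calibrated.
'Leaving the instrument in service' corresponds to failing to reject H₀.
H₀ was not rejected but H₀ is false — a Type II error (false negative).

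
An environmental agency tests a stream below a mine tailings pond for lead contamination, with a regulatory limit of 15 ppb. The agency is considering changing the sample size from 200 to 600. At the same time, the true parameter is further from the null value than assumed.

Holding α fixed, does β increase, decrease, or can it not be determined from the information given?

It decreases.

More data shrinks sampling variability; the test statistic under Ha concentrates further from the null value, making rejection more likely. The further the true parameter sits from the null value, the more of the Ha sampling distribution falls in the rejection region. Both changes push β in the same direction.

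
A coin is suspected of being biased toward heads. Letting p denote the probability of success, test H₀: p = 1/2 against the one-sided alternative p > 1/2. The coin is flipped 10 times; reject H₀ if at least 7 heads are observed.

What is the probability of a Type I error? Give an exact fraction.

11/64

α = P(reject H₀ | H₀ true) = P(Y ≥ 7 | p = 1/2), with Y ~ Binomial(10, 1/2).
Summing the upper tail: (120 + 45 + 10 + 1) / 2^10 = 176/1024 = 11/64.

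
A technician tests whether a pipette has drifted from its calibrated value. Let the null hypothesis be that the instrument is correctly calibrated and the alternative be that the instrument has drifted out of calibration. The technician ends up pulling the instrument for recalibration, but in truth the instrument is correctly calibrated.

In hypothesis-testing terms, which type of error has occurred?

'Pulling the instrument for recalibration' corresponds to rejecting H₀.
H₀ was rejected but H₀ is true — a Type I error (false positive).

Type I error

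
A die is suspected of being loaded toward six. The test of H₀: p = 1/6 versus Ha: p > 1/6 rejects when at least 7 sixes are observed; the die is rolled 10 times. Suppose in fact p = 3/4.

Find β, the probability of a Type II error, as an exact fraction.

58753/262144

β = P(fail to reject H₀ | Ha true) = P(S ≤ 6 | p = 3/4), S ~ Binomial(10, 3/4).
Adding the binomial probabilities P(S=0)+…+P(S=6) at p = 3/4 gives 58753/262144.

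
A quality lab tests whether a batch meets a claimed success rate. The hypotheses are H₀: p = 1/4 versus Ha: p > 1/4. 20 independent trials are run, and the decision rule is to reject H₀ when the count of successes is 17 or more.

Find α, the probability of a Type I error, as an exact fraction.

The Type I error probability is α = P(X ≥ 17) computed under H₀, where X ~ Binomial(20, 1/4).
P(X ≥ 17) = Σ_{j=17}^{20} C(20,j)·(1/4)^j·(3/4)^{20-j} = 32551/1099511627776.

32551/1099511627776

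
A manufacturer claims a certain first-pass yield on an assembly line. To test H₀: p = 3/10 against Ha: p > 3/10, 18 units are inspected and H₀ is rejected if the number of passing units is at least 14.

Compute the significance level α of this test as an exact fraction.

The Type I error probability is α = P(K ≥ 14) computed under H₀, where K ~ Binomial(18, 3/10).
Summing C(18,j)(3/10)^j(7/10)^{18−j} for j = 14,…,18 gives 493702843149/12500000000000000.

493702843149/12500000000000000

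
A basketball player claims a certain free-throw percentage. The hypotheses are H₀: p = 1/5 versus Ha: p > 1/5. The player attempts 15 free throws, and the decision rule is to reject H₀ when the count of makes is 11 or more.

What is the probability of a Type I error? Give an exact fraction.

Under H₀, S ~ Binomial(15, 1/5), and α = P(S ≥ 11).
Summing C(15,j)(1/5)^j(4/5)^{15−j} for j = 11,…,15 gives 380301/30517578125.

380301/30517578125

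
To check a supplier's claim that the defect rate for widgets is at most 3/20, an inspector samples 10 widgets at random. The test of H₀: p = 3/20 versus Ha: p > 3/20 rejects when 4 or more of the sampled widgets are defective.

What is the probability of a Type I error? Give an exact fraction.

α = P(reject H₀ | H₀ true) = P(Y ≥ 4 | p = 3/20), Y ~ Binomial(10, 3/20).
α = 1 − P(Y ≤ 3) = 1 − 2432077314871/2560000000000 = 127922685129/2560000000000.

127922685129/2560000000000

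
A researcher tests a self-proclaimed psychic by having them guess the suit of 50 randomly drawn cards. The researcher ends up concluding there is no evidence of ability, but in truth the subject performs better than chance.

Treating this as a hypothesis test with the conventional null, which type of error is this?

Type II error

The null hypothesis here is that the subject is guessing at random (p = 1/4).
'Concluding there is no evidence of ability' corresponds to failing to reject H₀.
H₀ was not rejected but H₀ is false — a Type II error (false negative).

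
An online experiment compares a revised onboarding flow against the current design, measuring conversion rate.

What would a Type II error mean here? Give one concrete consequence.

With the conventional null hypothesis that the new design has no effect on conversion rate:
A Type II error is failing to reject H₀ when H₀ is false.
Here that means keeping the current design when actually the new design increases conversion rate.

A Type II error would mean concluding that the new design has no effect on conversion rate (or at least failing to establish that the new design increases conversion rate) when in fact the new design increases conversion rate. Consequence: a genuinely better design is discarded.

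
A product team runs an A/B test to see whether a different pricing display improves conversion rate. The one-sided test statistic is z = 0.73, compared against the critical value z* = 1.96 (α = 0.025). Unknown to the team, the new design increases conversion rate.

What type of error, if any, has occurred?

The conventional null hypothesis is that the new design has no effect on conversion rate.
Since z = 0.73 ≤ z* = 1.96, H₀ is not rejected.
H₀ is false (actually the new design increases conversion rate).
Failing to reject a false H₀ is a Type II error.

Type II error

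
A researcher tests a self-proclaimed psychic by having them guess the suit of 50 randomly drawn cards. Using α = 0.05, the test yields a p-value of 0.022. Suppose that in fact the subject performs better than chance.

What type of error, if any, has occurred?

Neither — the decision is correct.

The conventional null hypothesis is that the subject is guessing at random (p = 1/4).
Since p = 0.022 < α = 0.05, H₀ is rejected.
H₀ is false (actually the subject performs better than chance).
The decision matches the true state — no error.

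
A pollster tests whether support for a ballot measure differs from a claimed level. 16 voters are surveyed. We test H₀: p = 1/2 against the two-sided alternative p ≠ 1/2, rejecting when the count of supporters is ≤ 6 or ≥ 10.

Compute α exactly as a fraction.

Under H₀, Y ~ Binomial(16, 1/2); α is the probability of landing in either tail, P(Y ≤ 6) + P(Y ≥ 10).
By symmetry, α = 2·P(Y ≤ 6) = 2·(1 + 16 + 120 + 560 + 1820 + 4368 + 8008)/65536 = 29786/65536 = 14893/32768.

14893/32768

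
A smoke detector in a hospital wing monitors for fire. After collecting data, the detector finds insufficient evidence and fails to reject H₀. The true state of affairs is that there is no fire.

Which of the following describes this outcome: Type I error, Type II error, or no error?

Neither — the decision is correct.

The conventional null hypothesis here is that there is no fire.
The test retained a true H₀ — the decision matches the true state.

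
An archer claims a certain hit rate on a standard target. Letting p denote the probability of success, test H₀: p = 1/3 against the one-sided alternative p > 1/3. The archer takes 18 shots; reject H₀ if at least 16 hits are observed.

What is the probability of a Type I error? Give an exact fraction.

α = P(reject H₀ | H₀ true) = P(X ≥ 16 | p = 1/3), with X ~ Binomial(18, 1/3).
Adding the binomial terms for j = 16 through 18 with p = 1/3 yields 649/387420489.

649/387420489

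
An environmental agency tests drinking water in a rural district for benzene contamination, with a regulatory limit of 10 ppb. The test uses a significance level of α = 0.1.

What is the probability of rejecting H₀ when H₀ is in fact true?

The significance level α is, by definition, the probability of a Type I error — P(reject H₀ | H₀ true).

0.1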